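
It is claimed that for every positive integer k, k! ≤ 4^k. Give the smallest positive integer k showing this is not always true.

k = 9

We need the least positive integer k for which k! > 4^k.
k = 1: k! = 1 and 4^k = 4, so 1 ≤ 4.
k = 2: k! = 2 and 4^k = 16, so 2 ≤ 16.
k = 3: k! = 6 and 4^k = 64, so 6 ≤ 64.
k = 4: k! = 24 and 4^k = 256, so 24 ≤ 256.
k = 5: k! = 120 and 4^k = 1024, so 120 ≤ 1024.
k = 6: k! = 720 and 4^k = 4096, so 720 ≤ 4096.
k = 7: k! = 5040 and 4^k = 16384, so 5040 ≤ 16384.
k = 8: k! = 40320 and 4^k = 65536, so 40320 ≤ 65536.
k = 9: k! = 362880 and 4^k = 262144, so 362880 > 262144.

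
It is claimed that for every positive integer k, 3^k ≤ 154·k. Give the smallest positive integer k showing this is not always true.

k = 7

A counterexample is any positive integer k such that 3^k > 154·k; we check each in order.
The first 6 eligible values, up to k = 6, all satisfy the conclusion.
k = 7: 3^k = 2187 and 154·k = 1078, so 2187 > 1078.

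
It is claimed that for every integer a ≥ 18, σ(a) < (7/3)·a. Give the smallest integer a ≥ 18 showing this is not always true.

a = 24

Check each integer a ≥ 18 in order until the claim fails.
a = 18: σ(18) = 39; 39 < 42.
a = 19: σ(19) = 20; 20 < 133/3.
a = 20: σ(20) = 42; 42 < 140/3.
a = 21: σ(21) = 32; 32 < 49.
a = 22: σ(22) = 36; 36 < 154/3.
a = 23: σ(23) = 24; 24 < 161/3.
a = 24: σ(24) = 60; 60 ≥ 56.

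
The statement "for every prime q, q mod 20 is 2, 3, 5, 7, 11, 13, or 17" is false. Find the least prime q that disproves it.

q = 19

q = 2: 2 mod 20 = 2.
q = 3: 3 mod 20 = 3.
q = 5: 5 mod 20 = 5.
q = 7: 7 mod 20 = 7.
q = 11: 11 mod 20 = 11.
q = 13: 13 mod 20 = 13.
q = 17: 17 mod 20 = 17.
q = 19: 19 mod 20 = 19 — not in {2, 3, 5, 7, 11, 13, 17}.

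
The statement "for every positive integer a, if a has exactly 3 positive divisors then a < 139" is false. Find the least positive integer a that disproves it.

We need the least positive integer a for which a has exactly 3 positive divisors but the claim fails.
a = 4: τ(4) = 3; 4 < 139.
a = 9: τ(9) = 3; 9 < 139.
a = 25: τ(25) = 3; 25 < 139.
a = 49: τ(49) = 3; 49 < 139.
a = 121: τ(121) = 3; 121 < 139.
a = 169: τ(169) = 3; 169 ≥ 139.

a = 169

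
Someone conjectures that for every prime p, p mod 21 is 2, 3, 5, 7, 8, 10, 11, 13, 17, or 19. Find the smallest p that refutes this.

For p = 2, 3, 5, 7, …, 23, 29, 31 the conclusion holds.
p = 37: 37 mod 21 = 16 — not in {2, 3, 5, 7, 8, 10, 11, 13, 17, 19}.
So p = 37 is the smallest counterexample.

p = 37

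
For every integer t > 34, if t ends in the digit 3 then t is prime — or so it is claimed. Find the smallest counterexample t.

t = 63

For t = 43, 53 the conclusion holds.
t = 63: 63 ends in 3; 63 = 3 × 21, composite.
So t = 63 is the smallest counterexample.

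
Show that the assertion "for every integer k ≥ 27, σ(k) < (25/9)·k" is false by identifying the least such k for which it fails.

k = 60

We need the least integer k ≥ 27 for which the claim fails.
The first 33 eligible values, up to k = 59, all satisfy the conclusion.
k = 60: σ(60) = 168; 168 ≥ 500/3.
So k = 60 is the smallest counterexample.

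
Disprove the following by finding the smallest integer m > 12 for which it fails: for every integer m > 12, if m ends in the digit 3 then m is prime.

We need the least integer m > 12 for which m ends in the digit 3 but m is not prime.
m = 13: 13 ends in 3 and is prime.
m = 23: 23 ends in 3 and is prime.
m = 33: 33 ends in 3; 33 = 3 × 11, composite.

m = 33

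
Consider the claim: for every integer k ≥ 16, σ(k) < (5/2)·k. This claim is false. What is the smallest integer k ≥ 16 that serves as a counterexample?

We need the least integer k ≥ 16 for which the claim fails.
For k = 16, 17, 18, 19, 20, 21, 22, 23 the conclusion holds.
k = 24: σ(24) = 60; 60 ≥ 60.
Thus k = 24 disproves the claim, and no smaller k works.

k = 24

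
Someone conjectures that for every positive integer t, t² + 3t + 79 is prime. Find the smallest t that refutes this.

A counterexample is any positive integer t such that t² + 3t + 79 is not prime; we check each in order.
The first 4 eligible values, up to t = 4, all satisfy the conclusion.
t = 5: t² + 3t + 79 = 119 = 7 × 17, composite.
Thus t = 5 disproves the claim, and no smaller t works.

t = 5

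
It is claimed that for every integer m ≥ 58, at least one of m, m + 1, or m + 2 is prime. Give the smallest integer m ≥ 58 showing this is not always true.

m = 62

A counterexample is any integer m ≥ 58 such that m, m + 1, m + 2 are all composite; we check each in order.
For m = 58, 59, 60, 61 the conclusion holds.
m = 62: 62 = 2 × 31; 63 = 3 × 21; 64 = 2 × 32 — all composite.
Hence m = 62 is a counterexample.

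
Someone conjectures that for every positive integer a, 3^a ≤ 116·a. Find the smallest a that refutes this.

Check each positive integer a in order until 3^a > 116·a.
The first 5 eligible values, up to a = 5, all satisfy the conclusion.
a = 6: 3^a = 729 and 116·a = 696, so 729 > 696.
Thus a = 6 disproves the claim, and no smaller a works.

a = 6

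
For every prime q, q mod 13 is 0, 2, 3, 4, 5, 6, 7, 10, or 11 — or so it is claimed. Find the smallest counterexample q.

A counterexample is any prime q such that the claim fails; we check each in order.
For q = 2, 3, 5, 7, …, 37, 41, 43 the conclusion holds.
q = 47: 47 mod 13 = 8 — not in {0, 2, 3, 4, 5, 6, 7, 10, 11}.
Thus q = 47 disproves the claim, and no smaller q works.

q = 47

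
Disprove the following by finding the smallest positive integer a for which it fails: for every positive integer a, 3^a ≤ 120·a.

a = 6

The first 5 eligible values, up to a = 5, all satisfy the conclusion.
a = 6: 3^a = 729 and 120·a = 720, so 729 > 720.
So a = 6 is the smallest counterexample.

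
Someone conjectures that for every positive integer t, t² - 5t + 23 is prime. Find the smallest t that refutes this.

Check each positive integer t in order until t² - 5t + 23 is not prime.
For t = 1, 2, 3, 4, …, 16, 17, 18 the conclusion holds.
t = 19: t² - 5t + 23 = 289 = 17 × 17, composite.

t = 19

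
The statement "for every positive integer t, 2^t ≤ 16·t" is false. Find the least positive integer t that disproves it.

t = 7

We need the least positive integer t for which 2^t > 16·t.
The first 6 eligible values, up to t = 6, all satisfy the conclusion.
t = 7: 2^t = 128 and 16·t = 112, so 128 > 112.
So t = 7 is the smallest counterexample.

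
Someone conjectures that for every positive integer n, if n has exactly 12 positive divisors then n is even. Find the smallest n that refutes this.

n = 315

Check each positive integer n in order until n has exactly 12 positive divisors but n is odd.
The first 24 eligible values, up to n = 308, all satisfy the conclusion.
n = 315: divisors of 315: 12 divisors; 315 is odd.
So n = 315 is the smallest counterexample.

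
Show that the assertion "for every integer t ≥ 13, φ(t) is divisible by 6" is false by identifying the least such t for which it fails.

A counterexample is any integer t ≥ 13 such that φ(t) is not divisible by 6; we check each in order.
t = 13: φ(13) = 12; 12 mod 6 = 0.
t = 14: φ(14) = 6; 6 mod 6 = 0.
t = 15: φ(15) = 8; 8 mod 6 = 2.

t = 15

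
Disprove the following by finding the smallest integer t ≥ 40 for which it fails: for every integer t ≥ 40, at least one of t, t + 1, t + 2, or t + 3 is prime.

t = 48

We need the least integer t ≥ 40 for which t, t + 1, t + 2, t + 3 are all composite.
For t = 40, 41, 42, 43, 44, 45, 46, 47 the conclusion holds.
t = 48: 48 = 2 × 24; 49 = 7 × 7; 50 = 2 × 25; 51 = 3 × 17 — all composite.
So t = 48 is the smallest counterexample.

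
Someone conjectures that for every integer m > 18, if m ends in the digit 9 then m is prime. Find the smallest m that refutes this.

Check each integer m > 18 in order until m ends in the digit 9 but m is not prime.
For m = 19, 29 the conclusion holds.
m = 39: 39 ends in 9; 39 = 3 × 13, composite.
Thus m = 39 disproves the claim, and no smaller m works.

m = 39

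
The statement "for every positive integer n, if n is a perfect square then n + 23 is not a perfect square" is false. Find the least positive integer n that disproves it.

The first 10 eligible values, up to n = 100, all satisfy the conclusion.
n = 121: 121 = 11² and 121 + 23 = 144 = 12².

n = 121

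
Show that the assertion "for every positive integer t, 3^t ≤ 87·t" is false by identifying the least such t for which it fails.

t = 6

A counterexample is any positive integer t such that 3^t > 87·t; we check each in order.
For t = 1, 2, 3, 4, 5 the conclusion holds.
t = 6: 3^t = 729 and 87·t = 522, so 729 > 522.
Hence t = 6 is a counterexample.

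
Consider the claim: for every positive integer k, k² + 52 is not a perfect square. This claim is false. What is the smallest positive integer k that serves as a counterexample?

k = 12

Check each positive integer k in order until k² + 52 is a perfect square.
The first 11 eligible values, up to k = 11, all satisfy the conclusion.
k = 12: 12² + 52 = 196 = 14², a perfect square.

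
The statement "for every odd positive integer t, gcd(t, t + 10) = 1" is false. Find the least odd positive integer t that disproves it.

t = 5

A counterexample is any odd positive integer t such that gcd(t, t + 10) > 1; we check each in order.
t = 1: gcd(1, 11) = 1.
t = 3: gcd(3, 13) = 1.
t = 5: gcd(5, 15) = 5.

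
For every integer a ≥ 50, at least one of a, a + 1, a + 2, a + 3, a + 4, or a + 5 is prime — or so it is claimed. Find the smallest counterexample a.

a = 90

A counterexample is any integer a ≥ 50 such that a, a + 1, a + 2, a + 3, a + 4, a + 5 are all composite; we check each in order.
The first 40 eligible values, up to a = 89, all satisfy the conclusion.
a = 90: 90 = 2 × 45; 91 = 7 × 13; 92 = 2 × 46; 93 = 3 × 31; 94 = 2 × 47; 95 = 5 × 19 — all composite.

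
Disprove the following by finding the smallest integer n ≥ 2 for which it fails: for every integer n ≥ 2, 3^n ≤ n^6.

n = 15

We need the least integer n ≥ 2 for which 3^n > n^6.
For n = 2, 3, 4, 5, …, 12, 13, 14 the conclusion holds.
n = 15: 3^n = 14348907 and n^6 = 11390625, so 14348907 > 11390625.
Hence n = 15 is a counterexample.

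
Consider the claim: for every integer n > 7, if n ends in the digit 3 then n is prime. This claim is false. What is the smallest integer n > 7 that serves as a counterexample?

n = 33

For n = 13, 23 the conclusion holds.
n = 33: 33 ends in 3; 33 = 3 × 11, composite.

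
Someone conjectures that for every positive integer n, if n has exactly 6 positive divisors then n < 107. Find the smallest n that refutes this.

A counterexample is any positive integer n such that n has exactly 6 positive divisors but the claim fails; we check each in order.
The first 16 eligible values, up to n = 99, all satisfy the conclusion.
n = 116: τ(116) = 6; 116 ≥ 107.
Thus n = 116 disproves the claim, and no smaller n works.

n = 116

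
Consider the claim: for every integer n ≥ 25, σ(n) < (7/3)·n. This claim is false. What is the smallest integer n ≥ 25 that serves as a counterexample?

n = 30

The first 5 eligible values, up to n = 29, all satisfy the conclusion.
n = 30: σ(30) = 72; 72 ≥ 70.
So n = 30 is the smallest counterexample.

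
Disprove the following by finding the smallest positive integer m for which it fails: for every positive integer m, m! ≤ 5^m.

m = 12

A counterexample is any positive integer m such that m! > 5^m; we check each in order.
For m = 1, 2, 3, 4, …, 9, 10, 11 the conclusion holds.
m = 12: m! = 479001600 and 5^m = 244140625, so 479001600 > 244140625.
Hence m = 12 is a counterexample.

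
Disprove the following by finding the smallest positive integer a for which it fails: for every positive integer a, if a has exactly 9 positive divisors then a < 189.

We need the least positive integer a for which a has exactly 9 positive divisors but the claim fails.
a = 36: τ(36) = 9; 36 < 189.
a = 100: τ(100) = 9; 100 < 189.
a = 196: τ(196) = 9; 196 ≥ 189.

a = 196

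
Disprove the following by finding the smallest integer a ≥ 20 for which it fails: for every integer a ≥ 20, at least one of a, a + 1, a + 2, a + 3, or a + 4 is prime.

We need the least integer a ≥ 20 for which a, a + 1, a + 2, a + 3, a + 4 are all composite.
a = 20: 23 is prime.
a = 21: 23 is prime.
a = 22: 23 is prime.
a = 23: 23 is prime.
a = 24: 24 = 2 × 12; 25 = 5 × 5; 26 = 2 × 13; 27 = 3 × 9; 28 = 2 × 14 — all composite.
Thus a = 24 disproves the claim, and no smaller a works.

a = 24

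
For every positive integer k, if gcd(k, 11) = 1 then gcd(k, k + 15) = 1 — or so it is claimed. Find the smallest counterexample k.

k = 3

We need the least positive integer k for which gcd(k, 11) = 1 but gcd(k, k + 15) > 1.
For k = 1, 2 the conclusion holds.
k = 3: gcd(3, 18) = 3.
Thus k = 3 disproves the claim, and no smaller k works.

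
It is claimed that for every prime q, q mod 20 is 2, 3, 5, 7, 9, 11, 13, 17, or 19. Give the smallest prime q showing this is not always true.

q = 41

We need the least prime q for which the claim fails.
For q = 2, 3, 5, 7, …, 29, 31, 37 the conclusion holds.
q = 41: 41 mod 20 = 1 — not in {2, 3, 5, 7, 9, 11, 13, 17, 19}.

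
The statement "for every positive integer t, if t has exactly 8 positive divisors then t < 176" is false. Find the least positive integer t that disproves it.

t = 182

We need the least positive integer t for which t has exactly 8 positive divisors but the claim fails.
For t = 24, 30, 40, 42, …, 165, 170, 174 the conclusion holds.
t = 182: τ(182) = 8; 182 ≥ 176.
Thus t = 182 disproves the claim, and no smaller t works.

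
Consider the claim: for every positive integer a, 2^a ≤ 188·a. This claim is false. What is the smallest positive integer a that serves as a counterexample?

a = 12

A counterexample is any positive integer a such that 2^a > 188·a; we check each in order.
The first 11 eligible values, up to a = 11, all satisfy the conclusion.
a = 12: 2^a = 4096 and 188·a = 2256, so 4096 > 2256.
Hence a = 12 is a counterexample.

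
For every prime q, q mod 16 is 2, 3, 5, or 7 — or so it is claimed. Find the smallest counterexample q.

A counterexample is any prime q such that the claim fails; we check each in order.
For q = 2, 3, 5, 7 the conclusion holds.
q = 11: 11 mod 16 = 11 — not in {2, 3, 5, 7}.

q = 11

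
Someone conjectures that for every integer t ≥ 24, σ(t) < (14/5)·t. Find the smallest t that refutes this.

Check each integer t ≥ 24 in order until the claim fails.
For t = 24, 25, 26, 27, …, 57, 58, 59 the conclusion holds.
t = 60: σ(60) = 168; 168 ≥ 168.
Hence t = 60 is a counterexample.

t = 60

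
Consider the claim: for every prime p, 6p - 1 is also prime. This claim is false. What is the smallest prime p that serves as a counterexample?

p = 11

Check each prime p in order until 6p - 1 is not prime.
For p = 2, 3, 5, 7 the conclusion holds.
p = 11: 6p - 1 = 65 = 5 × 13, not prime.
Thus p = 11 disproves the claim, and no smaller p works.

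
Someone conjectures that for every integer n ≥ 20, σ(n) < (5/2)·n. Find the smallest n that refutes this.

n = 24

We need the least integer n ≥ 20 for which the claim fails.
n = 20: σ(20) = 42; 42 < 50.
n = 21: σ(21) = 32; 32 < 105/2.
n = 22: σ(22) = 36; 36 < 55.
n = 23: σ(23) = 24; 24 < 115/2.
n = 24: σ(24) = 60; 60 ≥ 60.
Thus n = 24 disproves the claim, and no smaller n works.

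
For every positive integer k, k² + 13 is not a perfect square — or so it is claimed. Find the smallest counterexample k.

k = 6

For k = 1, 2, 3, 4, 5 the conclusion holds.
k = 6: 6² + 13 = 49 = 7², a perfect square.
Hence k = 6 is a counterexample.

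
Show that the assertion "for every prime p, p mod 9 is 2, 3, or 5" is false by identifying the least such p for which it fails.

p = 2: 2 mod 9 = 2.
p = 3: 3 mod 9 = 3.
p = 5: 5 mod 9 = 5.
p = 7: 7 mod 9 = 7 — not in {2, 3, 5}.
Thus p = 7 disproves the claim, and no smaller p works.

p = 7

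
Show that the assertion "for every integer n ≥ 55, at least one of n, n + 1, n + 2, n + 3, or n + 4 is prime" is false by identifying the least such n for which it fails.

n = 62

The first 7 eligible values, up to n = 61, all satisfy the conclusion.
n = 62: 62 = 2 × 31; 63 = 3 × 21; 64 = 2 × 32; 65 = 5 × 13; 66 = 2 × 33 — all composite.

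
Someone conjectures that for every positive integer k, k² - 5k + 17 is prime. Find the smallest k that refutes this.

k = 13

A counterexample is any positive integer k such that k² - 5k + 17 is not prime; we check each in order.
For k = 1, 2, 3, 4, …, 10, 11, 12 the conclusion holds.
k = 13: k² - 5k + 17 = 121 = 11 × 11, composite.
So k = 13 is the smallest counterexample.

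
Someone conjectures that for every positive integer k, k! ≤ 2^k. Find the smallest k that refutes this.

k = 4

A counterexample is any positive integer k such that k! > 2^k; we check each in order.
For k = 1, 2, 3 the conclusion holds.
k = 4: k! = 24 and 2^k = 16, so 24 > 16.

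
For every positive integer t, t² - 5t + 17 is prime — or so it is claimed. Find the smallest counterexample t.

We need the least positive integer t for which t² - 5t + 17 is not prime.
The first 12 eligible values, up to t = 12, all satisfy the conclusion.
t = 13: t² - 5t + 17 = 121 = 11 × 11, composite.

t = 13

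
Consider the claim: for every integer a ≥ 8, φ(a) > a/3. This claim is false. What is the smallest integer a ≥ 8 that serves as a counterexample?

a = 12

We need the least integer a ≥ 8 for which the claim fails.
For a = 8, 9, 10, 11 the conclusion holds.
a = 12: φ(12) = 4 and 12/3 = 4, so φ(12) ≤ 12/3.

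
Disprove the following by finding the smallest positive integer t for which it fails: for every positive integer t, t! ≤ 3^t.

A counterexample is any positive integer t such that t! > 3^t; we check each in order.
For t = 1, 2, 3, 4, 5, 6 the conclusion holds.
t = 7: t! = 5040 and 3^t = 2187, so 5040 > 2187.
So t = 7 is the smallest counterexample.

t = 7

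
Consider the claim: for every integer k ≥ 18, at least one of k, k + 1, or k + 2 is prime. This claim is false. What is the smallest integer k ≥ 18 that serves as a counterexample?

k = 20

For k = 18, 19 the conclusion holds.
k = 20: 20 = 2 × 10; 21 = 3 × 7; 22 = 2 × 11 — all composite.
So k = 20 is the smallest counterexample.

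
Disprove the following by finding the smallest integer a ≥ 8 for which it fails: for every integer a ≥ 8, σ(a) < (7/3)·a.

A counterexample is any integer a ≥ 8 such that the claim fails; we check each in order.
a = 8: σ(8) = 15; 15 < 56/3.
a = 9: σ(9) = 13; 13 < 21.
a = 10: σ(10) = 18; 18 < 70/3.
a = 11: σ(11) = 12; 12 < 77/3.
a = 12: σ(12) = 28; 28 ≥ 28.

a = 12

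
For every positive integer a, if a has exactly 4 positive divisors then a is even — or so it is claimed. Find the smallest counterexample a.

a = 15

The first 4 eligible values, up to a = 14, all satisfy the conclusion.
a = 15: divisors of 15: 1, 3, 5, 15; 15 is odd.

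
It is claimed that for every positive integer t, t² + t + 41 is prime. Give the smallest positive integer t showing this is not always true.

t = 40

Check each positive integer t in order until t² + t + 41 is not prime.
For t = 1, 2, 3, 4, …, 37, 38, 39 the conclusion holds.
t = 40: t² + t + 41 = 1681 = 41 × 41, composite.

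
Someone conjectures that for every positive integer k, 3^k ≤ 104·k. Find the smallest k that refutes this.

Check each positive integer k in order until 3^k > 104·k.
For k = 1, 2, 3, 4, 5 the conclusion holds.
k = 6: 3^k = 729 and 104·k = 624, so 729 > 624.
Thus k = 6 disproves the claim, and no smaller k works.

k = 6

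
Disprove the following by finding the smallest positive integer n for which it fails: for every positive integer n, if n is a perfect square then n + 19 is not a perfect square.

n = 81

n = 1: 1 + 19 = 20, not a perfect square.
n = 4: 4 + 19 = 23, not a perfect square.
n = 9: 9 + 19 = 28, not a perfect square.
n = 16: 16 + 19 = 35, not a perfect square.
n = 25: 25 + 19 = 44, not a perfect square.
n = 36: 36 + 19 = 55, not a perfect square.
n = 49: 49 + 19 = 68, not a perfect square.
n = 64: 64 + 19 = 83, not a perfect square.
n = 81: 81 = 9² and 81 + 19 = 100 = 10².
So n = 81 is the smallest counterexample.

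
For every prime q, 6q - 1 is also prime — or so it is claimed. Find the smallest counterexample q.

q = 11

We need the least prime q for which 6q - 1 is not prime.
q = 2: 6q - 1 = 11, prime.
q = 3: 6q - 1 = 17, prime.
q = 5: 6q - 1 = 29, prime.
q = 7: 6q - 1 = 41, prime.
q = 11: 6q - 1 = 65 = 5 × 13, not prime.
Hence q = 11 is a counterexample.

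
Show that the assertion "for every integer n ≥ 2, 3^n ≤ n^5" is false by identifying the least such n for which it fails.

For n = 2, 3, 4, 5, 6, 7, 8, 9, 10 the conclusion holds.
n = 11: 3^n = 177147 and n^5 = 161051, so 177147 > 161051.

n = 11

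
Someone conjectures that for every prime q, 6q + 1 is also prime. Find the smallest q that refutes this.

Check each prime q in order until 6q + 1 is not prime.
The first 7 eligible values, up to q = 17, all satisfy the conclusion.
q = 19: 6q + 1 = 115 = 5 × 23, not prime.
Hence q = 19 is a counterexample.

q = 19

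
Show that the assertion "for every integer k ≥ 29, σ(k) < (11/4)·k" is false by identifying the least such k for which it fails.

A counterexample is any integer k ≥ 29 such that the claim fails; we check each in order.
For k = 29, 30, 31, 32, …, 57, 58, 59 the conclusion holds.
k = 60: σ(60) = 168; 168 ≥ 165.

k = 60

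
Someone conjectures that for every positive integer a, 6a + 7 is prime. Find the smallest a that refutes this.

a = 3

a = 1: 6a + 7 = 13, prime.
a = 2: 6a + 7 = 19, prime.
a = 3: 6a + 7 = 25 = 5 × 5, composite.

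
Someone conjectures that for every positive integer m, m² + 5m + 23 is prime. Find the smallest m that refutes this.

Check each positive integer m in order until m² + 5m + 23 is not prime.
For m = 1, 2, 3, 4, …, 11, 12, 13 the conclusion holds.
m = 14: m² + 5m + 23 = 289 = 17 × 17, composite.
So m = 14 is the smallest counterexample.

m = 14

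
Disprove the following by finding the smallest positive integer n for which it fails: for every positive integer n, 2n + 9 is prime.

n = 3

n = 1: 2n + 9 = 11, prime.
n = 2: 2n + 9 = 13, prime.
n = 3: 2n + 9 = 15 = 3 × 5, composite.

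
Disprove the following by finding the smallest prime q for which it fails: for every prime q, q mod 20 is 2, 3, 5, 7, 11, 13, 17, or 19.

A counterexample is any prime q such that the claim fails; we check each in order.
For q = 2, 3, 5, 7, 11, 13, 17, 19, 23 the conclusion holds.
q = 29: 29 mod 20 = 9 — not in {2, 3, 5, 7, 11, 13, 17, 19}.
Thus q = 29 disproves the claim, and no smaller q works.

q = 29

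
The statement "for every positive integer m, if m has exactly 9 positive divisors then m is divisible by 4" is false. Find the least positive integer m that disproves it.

m = 225

Check each positive integer m in order until m has exactly 9 positive divisors but m is not divisible by 4.
For m = 36, 100, 196 the conclusion holds.
m = 225: τ(225) = 9; 225 mod 4 = 1.
Hence m = 225 is a counterexample.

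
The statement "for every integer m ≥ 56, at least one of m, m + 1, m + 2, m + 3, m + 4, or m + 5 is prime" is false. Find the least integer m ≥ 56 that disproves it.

For m = 56, 57, 58, 59, …, 87, 88, 89 the conclusion holds.
m = 90: 90 = 2 × 45; 91 = 7 × 13; 92 = 2 × 46; 93 = 3 × 31; 94 = 2 × 47; 95 = 5 × 19 — all composite.
So m = 90 is the smallest counterexample.

m = 90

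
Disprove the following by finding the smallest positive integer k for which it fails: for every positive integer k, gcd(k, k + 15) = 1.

A counterexample is any positive integer k such that gcd(k, k + 15) > 1; we check each in order.
k = 1: gcd(1, 16) = 1.
k = 2: gcd(2, 17) = 1.
k = 3: gcd(3, 18) = 3.
Thus k = 3 disproves the claim, and no smaller k works.

k = 3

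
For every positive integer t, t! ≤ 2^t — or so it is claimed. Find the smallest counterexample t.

t = 4

Check each positive integer t in order until t! > 2^t.
t = 1: t! = 1 and 2^t = 2, so 1 ≤ 2.
t = 2: t! = 2 and 2^t = 4, so 2 ≤ 4.
t = 3: t! = 6 and 2^t = 8, so 6 ≤ 8.
t = 4: t! = 24 and 2^t = 16, so 24 > 16.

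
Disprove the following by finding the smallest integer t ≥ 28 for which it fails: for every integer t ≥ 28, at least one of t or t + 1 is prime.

t = 32

A counterexample is any integer t ≥ 28 such that t, t + 1 are both composite; we check each in order.
t = 28: 29 is prime.
t = 29: 29 is prime.
t = 30: 31 is prime.
t = 31: 31 is prime.
t = 32: 32 = 2 × 16; 33 = 3 × 11 — both composite.
Thus t = 32 disproves the claim, and no smaller t works.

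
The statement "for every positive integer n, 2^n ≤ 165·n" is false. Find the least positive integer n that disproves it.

n = 11

Check each positive integer n in order until 2^n > 165·n.
For n = 1, 2, 3, 4, 5, 6, 7, 8, 9, 10 the conclusion holds.
n = 11: 2^n = 2048 and 165·n = 1815, so 2048 > 1815.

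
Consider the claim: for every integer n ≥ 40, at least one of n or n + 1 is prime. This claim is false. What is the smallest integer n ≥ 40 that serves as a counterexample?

n = 44

We need the least integer n ≥ 40 for which n, n + 1 are both composite.
n = 40: 41 is prime.
n = 41: 41 is prime.
n = 42: 43 is prime.
n = 43: 43 is prime.
n = 44: 44 = 2 × 22; 45 = 3 × 15 — both composite.
So n = 44 is the smallest counterexample.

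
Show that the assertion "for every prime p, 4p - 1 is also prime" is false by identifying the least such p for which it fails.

p = 7

p = 2: 4p - 1 = 7, prime.
p = 3: 4p - 1 = 11, prime.
p = 5: 4p - 1 = 19, prime.
p = 7: 4p - 1 = 27 = 3 × 9, not prime.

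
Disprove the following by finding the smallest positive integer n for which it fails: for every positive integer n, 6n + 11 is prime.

n = 4

n = 1: 6n + 11 = 17, prime.
n = 2: 6n + 11 = 23, prime.
n = 3: 6n + 11 = 29, prime.
n = 4: 6n + 11 = 35 = 5 × 7, composite.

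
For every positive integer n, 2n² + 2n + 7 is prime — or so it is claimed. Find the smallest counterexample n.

n = 6

We need the least positive integer n for which 2n² + 2n + 7 is not prime.
For n = 1, 2, 3, 4, 5 the conclusion holds.
n = 6: 2n² + 2n + 7 = 91 = 7 × 13, composite.
Thus n = 6 disproves the claim, and no smaller n works.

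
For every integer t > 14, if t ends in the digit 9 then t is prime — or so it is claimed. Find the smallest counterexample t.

t = 39

A counterexample is any integer t > 14 such that t ends in the digit 9 but t is not prime; we check each in order.
t = 19: 19 ends in 9 and is prime.
t = 29: 29 ends in 9 and is prime.
t = 39: 39 ends in 9; 39 = 3 × 13, composite.
Thus t = 39 disproves the claim, and no smaller t works.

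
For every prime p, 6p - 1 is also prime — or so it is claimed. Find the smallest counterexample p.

p = 11

p = 2: 6p - 1 = 11, prime.
p = 3: 6p - 1 = 17, prime.
p = 5: 6p - 1 = 29, prime.
p = 7: 6p - 1 = 41, prime.
p = 11: 6p - 1 = 65 = 5 × 13, not prime.
Hence p = 11 is a counterexample.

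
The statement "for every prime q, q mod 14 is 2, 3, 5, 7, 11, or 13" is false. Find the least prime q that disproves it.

For q = 2, 3, 5, 7, 11, 13, 17, 19 the conclusion holds.
q = 23: 23 mod 14 = 9 — not in {2, 3, 5, 7, 11, 13}.
Hence q = 23 is a counterexample.

q = 23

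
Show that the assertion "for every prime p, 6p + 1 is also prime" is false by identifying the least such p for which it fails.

p = 19

A counterexample is any prime p such that 6p + 1 is not prime; we check each in order.
The first 7 eligible values, up to p = 17, all satisfy the conclusion.
p = 19: 6p + 1 = 115 = 5 × 23, not prime.
Thus p = 19 disproves the claim, and no smaller p works.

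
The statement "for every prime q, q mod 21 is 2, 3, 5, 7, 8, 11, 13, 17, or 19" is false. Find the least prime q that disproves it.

q = 31

Check each prime q in order until the claim fails.
For q = 2, 3, 5, 7, 11, 13, 17, 19, 23, 29 the conclusion holds.
q = 31: 31 mod 21 = 10 — not in {2, 3, 5, 7, 8, 11, 13, 17, 19}.
Hence q = 31 is a counterexample.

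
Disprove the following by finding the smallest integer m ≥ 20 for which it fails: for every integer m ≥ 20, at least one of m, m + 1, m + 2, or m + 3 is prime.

A counterexample is any integer m ≥ 20 such that m, m + 1, m + 2, m + 3 are all composite; we check each in order.
m = 20: 23 is prime.
m = 21: 23 is prime.
m = 22: 23 is prime.
m = 23: 23 is prime.
m = 24: 24 = 2 × 12; 25 = 5 × 5; 26 = 2 × 13; 27 = 3 × 9 — all composite.

m = 24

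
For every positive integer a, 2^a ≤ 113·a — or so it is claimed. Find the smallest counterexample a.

a = 11

Check each positive integer a in order until 2^a > 113·a.
The first 10 eligible values, up to a = 10, all satisfy the conclusion.
a = 11: 2^a = 2048 and 113·a = 1243, so 2048 > 1243.
So a = 11 is the smallest counterexample.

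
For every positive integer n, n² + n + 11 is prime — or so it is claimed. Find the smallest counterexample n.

A counterexample is any positive integer n such that n² + n + 11 is not prime; we check each in order.
For n = 1, 2, 3, 4, 5, 6, 7, 8, 9 the conclusion holds.
n = 10: n² + n + 11 = 121 = 11 × 11, composite.
Hence n = 10 is a counterexample.

n = 10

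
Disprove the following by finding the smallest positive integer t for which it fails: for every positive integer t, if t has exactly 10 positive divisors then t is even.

For t = 48, 80, 112, 162, 176, 208, 272, 304, 368 the conclusion holds.
t = 405: divisors of 405: 10 divisors; 405 is odd.
Thus t = 405 disproves the claim, and no smaller t works.

t = 405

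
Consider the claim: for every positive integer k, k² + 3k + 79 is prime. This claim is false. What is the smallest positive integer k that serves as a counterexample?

k = 5

A counterexample is any positive integer k such that k² + 3k + 79 is not prime; we check each in order.
k = 1: k² + 3k + 79 = 83, prime.
k = 2: k² + 3k + 79 = 89, prime.
k = 3: k² + 3k + 79 = 97, prime.
k = 4: k² + 3k + 79 = 107, prime.
k = 5: k² + 3k + 79 = 119 = 7 × 17, composite.
Hence k = 5 is a counterexample.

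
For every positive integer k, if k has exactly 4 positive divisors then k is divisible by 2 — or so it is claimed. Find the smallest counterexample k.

k = 15

k = 6: τ(6) = 4; 6 mod 2 = 0.
k = 8: τ(8) = 4; 8 mod 2 = 0.
k = 10: τ(10) = 4; 10 mod 2 = 0.
k = 14: τ(14) = 4; 14 mod 2 = 0.
k = 15: τ(15) = 4; 15 mod 2 = 1.
Hence k = 15 is a counterexample.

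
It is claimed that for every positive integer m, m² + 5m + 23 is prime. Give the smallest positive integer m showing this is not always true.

m = 14

A counterexample is any positive integer m such that m² + 5m + 23 is not prime; we check each in order.
For m = 1, 2, 3, 4, …, 11, 12, 13 the conclusion holds.
m = 14: m² + 5m + 23 = 289 = 17 × 17, composite.
Hence m = 14 is a counterexample.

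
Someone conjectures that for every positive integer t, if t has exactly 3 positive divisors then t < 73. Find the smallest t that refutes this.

t = 121

We need the least positive integer t for which t has exactly 3 positive divisors but the claim fails.
For t = 4, 9, 25, 49 the conclusion holds.
t = 121: τ(121) = 3; 121 ≥ 73.
So t = 121 is the smallest counterexample.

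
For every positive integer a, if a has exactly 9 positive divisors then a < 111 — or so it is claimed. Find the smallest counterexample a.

We need the least positive integer a for which a has exactly 9 positive divisors but the claim fails.
For a = 36, 100 the conclusion holds.
a = 196: τ(196) = 9; 196 ≥ 111.
So a = 196 is the smallest counterexample.

a = 196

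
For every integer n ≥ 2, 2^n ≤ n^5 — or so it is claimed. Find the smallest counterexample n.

n = 23

A counterexample is any integer n ≥ 2 such that 2^n > n^5; we check each in order.
For n = 2, 3, 4, 5, …, 20, 21, 22 the conclusion holds.
n = 23: 2^n = 8388608 and n^5 = 6436343, so 8388608 > 6436343.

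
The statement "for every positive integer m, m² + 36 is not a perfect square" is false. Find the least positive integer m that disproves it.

m = 8

We need the least positive integer m for which m² + 36 is a perfect square.
The first 7 eligible values, up to m = 7, all satisfy the conclusion.
m = 8: 8² + 36 = 100 = 10², a perfect square.
So m = 8 is the smallest counterexample.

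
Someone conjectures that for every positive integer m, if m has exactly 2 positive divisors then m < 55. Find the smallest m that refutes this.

Check each positive integer m in order until m has exactly 2 positive divisors but the claim fails.
For m = 2, 3, 5, 7, …, 43, 47, 53 the conclusion holds.
m = 59: τ(59) = 2; 59 ≥ 55.

m = 59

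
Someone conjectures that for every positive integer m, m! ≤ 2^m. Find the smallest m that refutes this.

We need the least positive integer m for which m! > 2^m.
m = 1: m! = 1 and 2^m = 2, so 1 ≤ 2.
m = 2: m! = 2 and 2^m = 4, so 2 ≤ 4.
m = 3: m! = 6 and 2^m = 8, so 6 ≤ 8.
m = 4: m! = 24 and 2^m = 16, so 24 > 16.

m = 4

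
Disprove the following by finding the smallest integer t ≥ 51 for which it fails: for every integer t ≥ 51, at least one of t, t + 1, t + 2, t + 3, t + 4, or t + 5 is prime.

We need the least integer t ≥ 51 for which t, t + 1, t + 2, t + 3, t + 4, t + 5 are all composite.
For t = 51, 52, 53, 54, …, 87, 88, 89 the conclusion holds.
t = 90: 90 = 2 × 45; 91 = 7 × 13; 92 = 2 × 46; 93 = 3 × 31; 94 = 2 × 47; 95 = 5 × 19 — all composite.
Hence t = 90 is a counterexample.

t = 90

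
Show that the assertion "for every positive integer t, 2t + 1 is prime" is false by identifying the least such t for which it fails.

t = 4

We need the least positive integer t for which 2t + 1 is not prime.
t = 1: 2t + 1 = 3, prime.
t = 2: 2t + 1 = 5, prime.
t = 3: 2t + 1 = 7, prime.
t = 4: 2t + 1 = 9 = 3 × 3, composite.
Hence t = 4 is a counterexample.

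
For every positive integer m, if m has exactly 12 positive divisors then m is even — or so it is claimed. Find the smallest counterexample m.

m = 315

A counterexample is any positive integer m such that m has exactly 12 positive divisors but m is odd; we check each in order.
The first 24 eligible values, up to m = 308, all satisfy the conclusion.
m = 315: divisors of 315: 12 divisors; 315 is odd.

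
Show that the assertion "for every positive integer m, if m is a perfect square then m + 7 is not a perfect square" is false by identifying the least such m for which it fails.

A counterexample is any positive integer m such that m is a perfect square but m + 7 is a perfect square; we check each in order.
For m = 1, 4 the conclusion holds.
m = 9: 9 = 3² and 9 + 7 = 16 = 4².
Hence m = 9 is a counterexample.

m = 9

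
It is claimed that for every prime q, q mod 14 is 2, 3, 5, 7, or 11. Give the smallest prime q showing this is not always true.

We need the least prime q for which the claim fails.
The first 5 eligible values, up to q = 11, all satisfy the conclusion.
q = 13: 13 mod 14 = 13 — not in {2, 3, 5, 7, 11}.
Hence q = 13 is a counterexample.

q = 13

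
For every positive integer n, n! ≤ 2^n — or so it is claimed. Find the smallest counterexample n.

n = 4

A counterexample is any positive integer n such that n! > 2^n; we check each in order.
n = 1: n! = 1 and 2^n = 2, so 1 ≤ 2.
n = 2: n! = 2 and 2^n = 4, so 2 ≤ 4.
n = 3: n! = 6 and 2^n = 8, so 6 ≤ 8.
n = 4: n! = 24 and 2^n = 16, so 24 > 16.
Hence n = 4 is a counterexample.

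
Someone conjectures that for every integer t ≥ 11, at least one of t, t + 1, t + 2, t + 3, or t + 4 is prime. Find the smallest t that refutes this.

t = 24

For t = 11, 12, 13, 14, …, 21, 22, 23 the conclusion holds.
t = 24: 24 = 2 × 12; 25 = 5 × 5; 26 = 2 × 13; 27 = 3 × 9; 28 = 2 × 14 — all composite.
Hence t = 24 is a counterexample.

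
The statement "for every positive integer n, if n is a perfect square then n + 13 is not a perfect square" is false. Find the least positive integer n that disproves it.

n = 36

We need the least positive integer n for which n is a perfect square but n + 13 is a perfect square.
The first 5 eligible values, up to n = 25, all satisfy the conclusion.
n = 36: 36 = 6² and 36 + 13 = 49 = 7².
Thus n = 36 disproves the claim, and no smaller n works.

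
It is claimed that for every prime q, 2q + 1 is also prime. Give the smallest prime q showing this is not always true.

Check each prime q in order until 2q + 1 is not prime.
For q = 2, 3, 5 the conclusion holds.
q = 7: 2q + 1 = 15 = 3 × 5, not prime.
Hence q = 7 is a counterexample.

q = 7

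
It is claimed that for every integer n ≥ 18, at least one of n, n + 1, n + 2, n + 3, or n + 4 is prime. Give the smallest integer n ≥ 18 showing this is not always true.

A counterexample is any integer n ≥ 18 such that n, n + 1, n + 2, n + 3, n + 4 are all composite; we check each in order.
n = 18: 19 is prime.
n = 19: 19 is prime.
n = 20: 23 is prime.
n = 21: 23 is prime.
n = 22: 23 is prime.
n = 23: 23 is prime.
n = 24: 24 = 2 × 12; 25 = 5 × 5; 26 = 2 × 13; 27 = 3 × 9; 28 = 2 × 14 — all composite.
Thus n = 24 disproves the claim, and no smaller n works.

n = 24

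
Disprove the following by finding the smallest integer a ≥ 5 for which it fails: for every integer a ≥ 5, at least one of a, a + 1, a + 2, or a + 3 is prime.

For a = 5, 6, 7, 8, …, 21, 22, 23 the conclusion holds.
a = 24: 24 = 2 × 12; 25 = 5 × 5; 26 = 2 × 13; 27 = 3 × 9 — all composite.

a = 24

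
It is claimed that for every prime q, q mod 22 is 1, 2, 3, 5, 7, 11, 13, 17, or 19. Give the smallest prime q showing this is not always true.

The first 10 eligible values, up to q = 29, all satisfy the conclusion.
q = 31: 31 mod 22 = 9 — not in {1, 2, 3, 5, 7, 11, 13, 17, 19}.

q = 31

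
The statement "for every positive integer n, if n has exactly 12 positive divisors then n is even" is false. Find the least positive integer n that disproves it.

n = 315

Check each positive integer n in order until n has exactly 12 positive divisors but n is odd.
For n = 60, 72, 84, 90, …, 294, 306, 308 the conclusion holds.
n = 315: divisors of 315: 12 divisors; 315 is odd.
So n = 315 is the smallest counterexample.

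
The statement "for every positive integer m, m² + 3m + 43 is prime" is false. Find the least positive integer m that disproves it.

m = 39

For m = 1, 2, 3, 4, …, 36, 37, 38 the conclusion holds.
m = 39: m² + 3m + 43 = 1681 = 41 × 41, composite.
So m = 39 is the smallest counterexample.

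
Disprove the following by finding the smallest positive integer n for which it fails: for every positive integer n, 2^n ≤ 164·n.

We need the least positive integer n for which 2^n > 164·n.
For n = 1, 2, 3, 4, 5, 6, 7, 8, 9, 10 the conclusion holds.
n = 11: 2^n = 2048 and 164·n = 1804, so 2048 > 1804.

n = 11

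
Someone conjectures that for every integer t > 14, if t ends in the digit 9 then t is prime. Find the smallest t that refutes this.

Check each integer t > 14 in order until t ends in the digit 9 but t is not prime.
For t = 19, 29 the conclusion holds.
t = 39: 39 ends in 9; 39 = 3 × 13, composite.

t = 39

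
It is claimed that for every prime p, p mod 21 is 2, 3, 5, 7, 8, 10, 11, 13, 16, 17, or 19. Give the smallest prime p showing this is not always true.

p = 41

We need the least prime p for which the claim fails.
For p = 2, 3, 5, 7, …, 29, 31, 37 the conclusion holds.
p = 41: 41 mod 21 = 20 — not in {2, 3, 5, 7, 8, 10, 11, 13, 16, 17, 19}.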